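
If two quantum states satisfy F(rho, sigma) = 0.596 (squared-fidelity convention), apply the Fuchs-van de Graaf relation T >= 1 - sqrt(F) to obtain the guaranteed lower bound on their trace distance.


Fuchs-van de Graaf (squared-fidelity convention): 1 - sqrt(F) <= T <= sqrt(1 - F).
Lower bound: T >= 1 - sqrt(F)
sqrt(F) = sqrt(0.596) = 0.7720
T >= 1 - 0.7720
T >= 0.2280

0.2280


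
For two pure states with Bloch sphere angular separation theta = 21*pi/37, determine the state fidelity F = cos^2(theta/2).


For states separated by angle theta on Bloch sphere:
F = cos^2(theta/2)
theta = 21*pi/37 = 1.7831
theta/2 = 0.8915
cos(theta/2) = 0.6282
F = 0.3947

0.3947


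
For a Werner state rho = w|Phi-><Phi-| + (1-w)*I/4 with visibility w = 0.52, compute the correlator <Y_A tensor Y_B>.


|Phi-> = (|00> - |11>)/sqrt(2)
For the pure Bell state, <Y_A Y_B> = +1 (Bell-state Pauli correlator).
The maximally-mixed part I/4 has tr(I/4 * P tensor P) = 0 for any traceless Pauli P.
So <Y_A Y_B>_rho = w * (+1) + (1 - w) * 0
= 0.52 * (+1)
= 0.5200

0.5200


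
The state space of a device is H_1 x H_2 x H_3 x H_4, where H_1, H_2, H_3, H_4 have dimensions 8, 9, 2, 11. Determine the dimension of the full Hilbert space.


dim(H_1 x H_2 x H_3 x H_4) = 8 * 9 * 2 * 11
= 72 * 2 * 11
= 144 * 11
= 1584

1584


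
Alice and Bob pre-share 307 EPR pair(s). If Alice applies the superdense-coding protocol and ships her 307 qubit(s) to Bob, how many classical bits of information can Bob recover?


Superdense coding allows 2 classical bits per shared entangled pair.
307 pair(s) -> 2 * 307 = 614 classical bits

614


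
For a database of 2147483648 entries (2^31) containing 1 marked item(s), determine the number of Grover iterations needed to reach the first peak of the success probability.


After j Grover iterations the success probability is P(j) = sin^2((2j+1)*theta), where sin(theta) = sqrt(k/N).
N = 2^31 = 2147483648, k = 1
sin(theta) = sqrt(k/N) = 2.157918644e-05
theta = arcsin(sqrt(k/N)) = 2.157918644e-05 rad
P(j) reaches its first maximum when (2j+1)*theta is as close as possible to pi/2, i.e. j = round(pi/(4*theta) - 1/2).
pi/(4*theta) - 1/2 = 36395.5970
(For comparison, the common estimate pi/4 * sqrt(N/k) = 36396.0970; the exact maximiser is used here.)
Optimal iterations = 36396

36396


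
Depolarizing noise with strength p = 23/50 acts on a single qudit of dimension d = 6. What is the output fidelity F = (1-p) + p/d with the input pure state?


F = (1-p) + p/d
= (1 - 0.4600) + 0.4600/6
= 0.5400 + 0.0767
= 0.6167

0.6167


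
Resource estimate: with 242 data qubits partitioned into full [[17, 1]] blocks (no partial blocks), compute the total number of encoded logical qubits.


Each code block uses 17 physical qubits for 1 logical qubit(s).
Number of complete blocks = floor(242 / 17) = 14
Logical qubits = 14 * 1
= 14

14


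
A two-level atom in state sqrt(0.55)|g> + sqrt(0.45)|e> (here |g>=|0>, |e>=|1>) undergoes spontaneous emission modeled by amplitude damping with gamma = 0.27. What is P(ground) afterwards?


For amplitude damping with parameter gamma on state sqrt(a)|0> + sqrt(b)|1>:
alpha^2 = 0.55, beta^2 = 0.45
P(|0>) = alpha^2 + gamma * beta^2
= 0.55 + 0.27 * 0.45
= 0.55 + 0.1215
= 0.6715

0.6715


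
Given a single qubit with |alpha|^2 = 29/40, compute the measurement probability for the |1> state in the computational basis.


|alpha|^2 = 29/40 = 0.7250
|beta|^2 = 1 - 29/40 = 11/40 = 0.2750
P(|1>) = |beta|^2 = 0.2750

0.2750


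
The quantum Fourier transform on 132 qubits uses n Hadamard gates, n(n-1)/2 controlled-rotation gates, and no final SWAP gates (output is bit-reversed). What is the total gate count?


Hadamard gates: 132
Controlled rotations: n*(n-1)/2 = 132*131/2 = 8646
SWAP gates: 0 (omitted)
Total = 132 + 8646
= 8778

8778


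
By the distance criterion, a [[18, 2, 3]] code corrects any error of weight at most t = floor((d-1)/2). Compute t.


Code parameters: [[18, 2, 3]], distance d = 3.
Number of correctable errors = floor((d-1)/2)
= floor((3 - 1)/2)
= floor(2/2)
= 1

1


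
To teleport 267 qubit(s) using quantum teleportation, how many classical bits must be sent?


Quantum teleportation requires 2 classical bits per qubit teleported.
267 qubit(s) -> 2 * 267 = 534 classical bits

534


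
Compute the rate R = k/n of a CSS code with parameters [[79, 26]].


Code rate R = k/n
= 26/79
= 0.3291

0.3291


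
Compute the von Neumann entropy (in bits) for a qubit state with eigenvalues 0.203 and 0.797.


S = -p*log2(p) - (1-p)*log2(1-p)
p = 0.2030, 1-p = 0.7970
= -0.2030 * log2(0.2030) - 0.7970 * log2(0.7970)
= -(-0.4670) - (-0.2609)
= 0.7279

0.7279


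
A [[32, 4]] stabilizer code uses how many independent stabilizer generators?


For an [[n,k]] stabilizer code:
Number of stabilizer generators = n - k
= 32 - 4
= 28

28


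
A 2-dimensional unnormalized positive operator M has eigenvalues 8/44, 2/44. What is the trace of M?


tr(M) = sum of eigenvalues
= 8/44 + 2/44
= 10/44
= 0.2273

0.2273


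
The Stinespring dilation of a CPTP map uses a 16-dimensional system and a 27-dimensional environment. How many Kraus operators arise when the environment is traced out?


Tracing out the environment in an orthonormal basis {|i>_E} gives Kraus operators K_i = <i|_E U |0>_E.
Number of Kraus operators = dim(H_env) = d_env
= 27

27


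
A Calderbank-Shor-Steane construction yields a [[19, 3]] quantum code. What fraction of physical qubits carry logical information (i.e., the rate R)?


Code rate R = k/n
= 3/19
= 0.1579

0.1579


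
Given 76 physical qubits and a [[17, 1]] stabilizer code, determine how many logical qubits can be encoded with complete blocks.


Each code block uses 17 physical qubits for 1 logical qubit(s).
Number of complete blocks = floor(76 / 17) = 4
Logical qubits = 4 * 1
= 4

4


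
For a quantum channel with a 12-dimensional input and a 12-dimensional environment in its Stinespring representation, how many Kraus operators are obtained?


Tracing out the environment in an orthonormal basis {|i>_E} gives Kraus operators K_i = <i|_E U |0>_E.
Number of Kraus operators = dim(H_env) = d_env
= 12

12


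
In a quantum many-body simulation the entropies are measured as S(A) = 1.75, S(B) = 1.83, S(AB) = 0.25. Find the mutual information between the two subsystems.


I(A:B) = S(A) + S(B) - S(AB)
= 1.75 + 1.83 - 0.25
= 3.3300

3.3300


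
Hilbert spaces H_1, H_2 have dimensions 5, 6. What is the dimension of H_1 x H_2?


dim(H_1 x H_2) = 5 * 6
= 30

30


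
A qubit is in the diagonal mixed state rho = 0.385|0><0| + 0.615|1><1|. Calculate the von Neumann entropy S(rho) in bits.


S = -p*log2(p) - (1-p)*log2(1-p)
p = 0.3850, 1-p = 0.6150
= -0.3850 * log2(0.3850) - 0.6150 * log2(0.6150)
= -(-0.5302) - (-0.4313)
= 0.9615

0.9615


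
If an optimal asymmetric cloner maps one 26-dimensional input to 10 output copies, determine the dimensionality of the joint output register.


Output space = H^(tensor 10) where dim(H) = 26
dim = 26^10
= 676 (after 2 factors)
= 17576 (after 3 factors)
= 456976 (after 4 factors)
= 11881376 (after 5 factors)
= 308915776 (after 6 factors)
= 8031810176 (after 7 factors)
= 208827064576 (after 8 factors)
= 5429503678976 (after 9 factors)
= 141167095653376 (after 10 factors)
= 141167095653376

141167095653376


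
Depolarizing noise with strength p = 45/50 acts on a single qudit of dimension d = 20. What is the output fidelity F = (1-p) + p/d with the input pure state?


F = (1-p) + p/d
= (1 - 0.9000) + 0.9000/20
= 0.1000 + 0.0450
= 0.1450

0.1450


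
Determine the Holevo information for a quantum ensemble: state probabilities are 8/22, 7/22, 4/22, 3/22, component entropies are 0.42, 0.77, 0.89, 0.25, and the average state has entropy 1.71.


chi = S(rho) - sum_i p_i * S(rho_i)
Weighted entropy = 8/22 * 0.42 + 7/22 * 0.77 + 4/22 * 0.89 + 3/22 * 0.25
= 0.5936
chi = 1.71 - 0.5936
= 1.1164

1.1164


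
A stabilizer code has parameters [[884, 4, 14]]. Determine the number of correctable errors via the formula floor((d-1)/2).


Code parameters: [[884, 4, 14]], distance d = 14.
Number of correctable errors = floor((d-1)/2)
= floor((14 - 1)/2)
= floor(13/2)
= 6

6


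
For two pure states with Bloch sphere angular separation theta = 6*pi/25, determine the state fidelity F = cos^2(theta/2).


For states separated by angle theta on Bloch sphere:
F = cos^2(theta/2)
theta = 6*pi/25 = 0.7540
theta/2 = 0.3770
cos(theta/2) = 0.9298
F = 0.8645

0.8645


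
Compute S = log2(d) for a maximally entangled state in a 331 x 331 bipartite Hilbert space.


For a maximally entangled state in d x d:
S = log2(d) = log2(331)
= 8.3707

8.3707


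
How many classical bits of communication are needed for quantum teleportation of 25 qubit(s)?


Quantum teleportation requires 2 classical bits per qubit teleported.
25 qubit(s) -> 2 * 25 = 50 classical bits

50


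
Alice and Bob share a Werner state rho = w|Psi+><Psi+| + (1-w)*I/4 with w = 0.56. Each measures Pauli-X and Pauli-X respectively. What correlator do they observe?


|Psi+> = (|01> + |10>)/sqrt(2)
For the pure Bell state, <X_A X_B> = +1 (Bell-state Pauli correlator).
The maximally-mixed part I/4 has tr(I/4 * P tensor P) = 0 for any traceless Pauli P.
So <X_A X_B>_rho = w * (+1) + (1 - w) * 0
= 0.56 * (+1)
= 0.5600

0.5600


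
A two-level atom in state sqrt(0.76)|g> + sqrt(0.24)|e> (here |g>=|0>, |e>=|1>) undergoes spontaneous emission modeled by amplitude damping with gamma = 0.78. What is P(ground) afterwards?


For amplitude damping with parameter gamma on state sqrt(a)|0> + sqrt(b)|1>:
alpha^2 = 0.76, beta^2 = 0.24
P(|0>) = alpha^2 + gamma * beta^2
= 0.76 + 0.78 * 0.24
= 0.76 + 0.1872
= 0.9472

0.9472


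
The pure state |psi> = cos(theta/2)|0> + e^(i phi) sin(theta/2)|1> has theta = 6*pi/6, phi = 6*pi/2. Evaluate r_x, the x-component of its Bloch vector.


theta = 3.1416, phi = 9.4248
r_x = sin(theta)*cos(phi) = 0.0000 * -1.0000
r_x = 0.0000

0.0000


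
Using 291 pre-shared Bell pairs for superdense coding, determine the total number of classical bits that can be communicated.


Superdense coding allows 2 classical bits per shared entangled pair.
291 pair(s) -> 2 * 291 = 582 classical bits

582


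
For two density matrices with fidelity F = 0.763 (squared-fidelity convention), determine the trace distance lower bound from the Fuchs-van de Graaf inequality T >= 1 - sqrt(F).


Fuchs-van de Graaf (squared-fidelity convention): 1 - sqrt(F) <= T <= sqrt(1 - F).
Lower bound: T >= 1 - sqrt(F)
sqrt(F) = sqrt(0.763) = 0.8735
T >= 1 - 0.8735
T >= 0.1265

0.1265


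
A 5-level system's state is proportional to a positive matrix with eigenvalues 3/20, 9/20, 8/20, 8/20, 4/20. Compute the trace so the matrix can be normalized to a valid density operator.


tr(M) = sum of eigenvalues
= 3/20 + 9/20 + 8/20 + 8/20 + 4/20
= 32/20
= 1.6000

1.6000


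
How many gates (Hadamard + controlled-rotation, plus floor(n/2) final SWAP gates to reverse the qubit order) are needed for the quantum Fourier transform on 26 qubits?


Hadamard gates: 26
Controlled rotations: n*(n-1)/2 = 26*25/2 = 325
SWAP gates: floor(n/2) = floor(26/2) = 13
Total = 26 + 325 + 13
= 364

364


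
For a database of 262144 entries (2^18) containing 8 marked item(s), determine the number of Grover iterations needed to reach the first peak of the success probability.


After j Grover iterations the success probability is P(j) = sin^2((2j+1)*theta), where sin(theta) = sqrt(k/N).
N = 2^18 = 262144, k = 8
sin(theta) = sqrt(k/N) = 0.005524271728
theta = arcsin(sqrt(k/N)) = 0.005524299826 rad
P(j) reaches its first maximum when (2j+1)*theta is as close as possible to pi/2, i.e. j = round(pi/(4*theta) - 1/2).
pi/(4*theta) - 1/2 = 141.6715
(For comparison, the common estimate pi/4 * sqrt(N/k) = 142.1723; the exact maximiser is used here.)
Optimal iterations = 142

142


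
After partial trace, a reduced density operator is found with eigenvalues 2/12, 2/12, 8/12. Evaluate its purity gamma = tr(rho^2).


tr(rho^2) = sum of eigenvalues squared
= (2/12)^2 + (2/12)^2 + (8/12)^2
= (4 + 4 + 64) / 144
= 72/144
= 0.5000

0.5000


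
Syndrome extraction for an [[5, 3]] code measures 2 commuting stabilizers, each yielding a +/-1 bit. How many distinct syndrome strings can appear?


Each stabilizer generator gives a binary (+1 or -1) measurement outcome.
With 2 independent generators:
Total syndromes = 2^2
= 4

4


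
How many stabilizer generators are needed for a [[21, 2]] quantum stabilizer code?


For an [[n,k]] stabilizer code:
Number of stabilizer generators = n - k
= 21 - 2
= 19

19


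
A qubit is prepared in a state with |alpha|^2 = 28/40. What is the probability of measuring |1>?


|alpha|^2 = 28/40 = 0.7000
|beta|^2 = 1 - 28/40 = 12/40 = 0.3000
P(|1>) = |beta|^2 = 0.3000

0.3000


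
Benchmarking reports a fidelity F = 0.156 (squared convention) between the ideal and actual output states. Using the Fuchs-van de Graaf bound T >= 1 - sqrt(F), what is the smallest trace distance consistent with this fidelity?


Fuchs-van de Graaf (squared-fidelity convention): 1 - sqrt(F) <= T <= sqrt(1 - F).
Lower bound: T >= 1 - sqrt(F)
sqrt(F) = sqrt(0.156) = 0.3950
T >= 1 - 0.3950
T >= 0.6050

0.6050


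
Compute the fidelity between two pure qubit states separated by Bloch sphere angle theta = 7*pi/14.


For states separated by angle theta on Bloch sphere:
F = cos^2(theta/2)
theta = 7*pi/14 = 1.5708
theta/2 = 0.7854
cos(theta/2) = 0.7071
F = 0.5000

0.5000


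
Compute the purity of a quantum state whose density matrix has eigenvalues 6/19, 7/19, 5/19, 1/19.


tr(rho^2) = sum of eigenvalues squared
= (6/19)^2 + (7/19)^2 + (5/19)^2 + (1/19)^2
= (36 + 49 + 25 + 1) / 361
= 111/361
= 0.3075

0.3075


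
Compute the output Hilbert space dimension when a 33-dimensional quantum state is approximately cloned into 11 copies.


Output space = H^(tensor 11) where dim(H) = 33
dim = 33^11
= 1089 (after 2 factors)
= 35937 (after 3 factors)
= 1185921 (after 4 factors)
= 39135393 (after 5 factors)
= 1291467969 (after 6 factors)
= 42618442977 (after 7 factors)
= 1406408618241 (after 8 factors)
= 46411484401953 (after 9 factors)
= 1531578985264449 (after 10 factors)
= 50542106513726817 (after 11 factors)
= 50542106513726817

50542106513726817


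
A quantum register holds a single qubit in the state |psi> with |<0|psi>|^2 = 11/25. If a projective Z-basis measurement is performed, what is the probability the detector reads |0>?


|alpha|^2 = 11/25 = 0.4400
|beta|^2 = 1 - 11/25 = 14/25 = 0.5600
P(|0>) = |alpha|^2 = 0.4400

0.4400


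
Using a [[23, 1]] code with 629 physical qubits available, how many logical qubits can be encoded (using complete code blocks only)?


Each code block uses 23 physical qubits for 1 logical qubit(s).
Number of complete blocks = floor(629 / 23) = 27
Logical qubits = 27 * 1
= 27

27


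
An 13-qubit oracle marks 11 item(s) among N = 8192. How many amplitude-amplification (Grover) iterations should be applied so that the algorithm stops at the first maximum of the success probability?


After j Grover iterations the success probability is P(j) = sin^2((2j+1)*theta), where sin(theta) = sqrt(k/N).
N = 2^13 = 8192, k = 11
sin(theta) = sqrt(k/N) = 0.03664387312
theta = arcsin(sqrt(k/N)) = 0.03665207882 rad
P(j) reaches its first maximum when (2j+1)*theta is as close as possible to pi/2, i.e. j = round(pi/(4*theta) - 1/2).
pi/(4*theta) - 1/2 = 20.9285
(For comparison, the common estimate pi/4 * sqrt(N/k) = 21.4333; the exact maximiser is used here.)
Optimal iterations = 21

21


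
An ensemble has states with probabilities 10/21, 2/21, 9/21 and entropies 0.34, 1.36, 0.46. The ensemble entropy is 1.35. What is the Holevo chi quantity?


chi = S(rho) - sum_i p_i * S(rho_i)
Weighted entropy = 10/21 * 0.34 + 2/21 * 1.36 + 9/21 * 0.46
= 0.4886
chi = 1.35 - 0.4886
= 0.8614

0.8614


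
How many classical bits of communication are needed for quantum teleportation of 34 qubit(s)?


Quantum teleportation requires 2 classical bits per qubit teleported.
34 qubit(s) -> 2 * 34 = 68 classical bits

68


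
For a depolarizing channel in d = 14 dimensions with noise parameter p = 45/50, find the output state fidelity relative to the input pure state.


F = (1-p) + p/d
= (1 - 0.9000) + 0.9000/14
= 0.1000 + 0.0643
= 0.1643

0.1643


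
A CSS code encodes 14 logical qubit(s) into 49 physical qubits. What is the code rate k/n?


Code rate R = k/n
= 14/49
= 0.2857

0.2857


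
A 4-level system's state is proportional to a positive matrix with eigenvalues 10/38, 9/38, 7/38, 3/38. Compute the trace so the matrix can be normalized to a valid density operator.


tr(M) = sum of eigenvalues
= 10/38 + 9/38 + 7/38 + 3/38
= 29/38
= 0.7632

0.7632


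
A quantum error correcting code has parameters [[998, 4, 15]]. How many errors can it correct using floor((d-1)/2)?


Code parameters: [[998, 4, 15]], distance d = 15.
Number of correctable errors = floor((d-1)/2)
= floor((15 - 1)/2)
= floor(14/2)
= 7

7


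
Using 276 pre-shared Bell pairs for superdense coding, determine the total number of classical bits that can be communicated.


Superdense coding allows 2 classical bits per shared entangled pair.
276 pair(s) -> 2 * 276 = 552 classical bits

552


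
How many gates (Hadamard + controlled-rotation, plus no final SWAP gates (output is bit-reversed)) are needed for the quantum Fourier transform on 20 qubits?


Hadamard gates: 20
Controlled rotations: n*(n-1)/2 = 20*19/2 = 190
SWAP gates: 0 (omitted)
Total = 20 + 190
= 210

210


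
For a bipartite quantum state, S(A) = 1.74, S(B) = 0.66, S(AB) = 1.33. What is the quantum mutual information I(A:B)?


I(A:B) = S(A) + S(B) - S(AB)
= 1.74 + 0.66 - 1.33
= 1.0700

1.0700


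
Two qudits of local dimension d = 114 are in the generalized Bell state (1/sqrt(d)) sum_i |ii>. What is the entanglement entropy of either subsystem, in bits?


For a maximally entangled state in d x d:
S = log2(d) = log2(114)
= 6.8329

6.8329


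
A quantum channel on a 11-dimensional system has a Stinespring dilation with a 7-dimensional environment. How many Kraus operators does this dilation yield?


Tracing out the environment in an orthonormal basis {|i>_E} gives Kraus operators K_i = <i|_E U |0>_E.
Number of Kraus operators = dim(H_env) = d_env
= 7

7


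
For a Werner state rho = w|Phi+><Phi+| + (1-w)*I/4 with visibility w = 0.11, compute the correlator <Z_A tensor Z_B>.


|Phi+> = (|00> + |11>)/sqrt(2)
For the pure Bell state, <Z_A Z_B> = +1 (Bell-state Pauli correlator).
The maximally-mixed part I/4 has tr(I/4 * P tensor P) = 0 for any traceless Pauli P.
So <Z_A Z_B>_rho = w * (+1) + (1 - w) * 0
= 0.11 * (+1)
= 0.1100

0.1100


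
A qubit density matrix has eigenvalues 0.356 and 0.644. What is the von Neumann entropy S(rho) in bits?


S = -p*log2(p) - (1-p)*log2(1-p)
p = 0.3560, 1-p = 0.6440
= -0.3560 * log2(0.3560) - 0.6440 * log2(0.6440)
= -(-0.5305) - (-0.4089)
= 0.9393

0.9393


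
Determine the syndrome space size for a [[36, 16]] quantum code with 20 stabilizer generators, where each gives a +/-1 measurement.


Each stabilizer generator gives a binary (+1 or -1) measurement outcome.
With 20 independent generators:
Total syndromes = 2^20
= 1048576

1048576


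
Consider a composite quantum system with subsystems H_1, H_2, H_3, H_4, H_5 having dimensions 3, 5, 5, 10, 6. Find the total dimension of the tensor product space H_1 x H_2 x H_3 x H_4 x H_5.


dim(H_1 x H_2 x H_3 x H_4 x H_5) = 3 * 5 * 5 * 10 * 6
= 15 * 5 * 10 * 6
= 75 * 10 * 6
= 750 * 6
= 4500

4500


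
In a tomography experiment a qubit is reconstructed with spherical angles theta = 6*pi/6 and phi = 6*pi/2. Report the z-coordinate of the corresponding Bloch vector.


theta = 3.1416, phi = 9.4248
r_z = cos(theta) = -1.0000

-1.0000


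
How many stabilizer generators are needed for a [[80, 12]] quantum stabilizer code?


For an [[n,k]] stabilizer code:
Number of stabilizer generators = n - k
= 80 - 12
= 68

68


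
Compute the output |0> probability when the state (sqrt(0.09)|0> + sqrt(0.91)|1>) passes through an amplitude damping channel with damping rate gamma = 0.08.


For amplitude damping with parameter gamma on state sqrt(a)|0> + sqrt(b)|1>:
alpha^2 = 0.09, beta^2 = 0.91
P(|0>) = alpha^2 + gamma * beta^2
= 0.09 + 0.08 * 0.91
= 0.09 + 0.0728
= 0.1628

0.1628


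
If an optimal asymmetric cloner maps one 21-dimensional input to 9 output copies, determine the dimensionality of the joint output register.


Output space = H^(tensor 9) where dim(H) = 21
dim = 21^9
= 441 (after 2 factors)
= 9261 (after 3 factors)
= 194481 (after 4 factors)
= 4084101 (after 5 factors)
= 85766121 (after 6 factors)
= 1801088541 (after 7 factors)
= 37822859361 (after 8 factors)
= 794280046581 (after 9 factors)
= 794280046581

794280046581


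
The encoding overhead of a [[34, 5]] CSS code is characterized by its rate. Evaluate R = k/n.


Code rate R = k/n
= 5/34
= 0.1471

0.1471


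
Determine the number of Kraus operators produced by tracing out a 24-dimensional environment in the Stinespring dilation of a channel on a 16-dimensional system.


Tracing out the environment in an orthonormal basis {|i>_E} gives Kraus operators K_i = <i|_E U |0>_E.
Number of Kraus operators = dim(H_env) = d_env
= 24

24


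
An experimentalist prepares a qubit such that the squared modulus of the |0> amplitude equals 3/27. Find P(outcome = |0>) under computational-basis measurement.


|alpha|^2 = 3/27 = 0.1111
|beta|^2 = 1 - 3/27 = 24/27 = 0.8889
P(|0>) = |alpha|^2 = 0.1111

0.1111


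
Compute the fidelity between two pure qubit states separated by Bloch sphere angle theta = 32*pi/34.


For states separated by angle theta on Bloch sphere:
F = cos^2(theta/2)
theta = 32*pi/34 = 2.9568
theta/2 = 1.4784
cos(theta/2) = 0.0923
F = 0.0085

0.0085


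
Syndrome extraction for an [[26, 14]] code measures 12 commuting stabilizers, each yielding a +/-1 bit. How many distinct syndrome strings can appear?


Each stabilizer generator gives a binary (+1 or -1) measurement outcome.
With 12 independent generators:
Total syndromes = 2^12
= 4096

4096


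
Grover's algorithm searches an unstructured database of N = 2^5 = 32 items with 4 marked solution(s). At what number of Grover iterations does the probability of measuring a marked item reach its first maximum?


After j Grover iterations the success probability is P(j) = sin^2((2j+1)*theta), where sin(theta) = sqrt(k/N).
N = 2^5 = 32, k = 4
sin(theta) = sqrt(k/N) = 0.3535533906
theta = arcsin(sqrt(k/N)) = 0.3613671239 rad
P(j) reaches its first maximum when (2j+1)*theta is as close as possible to pi/2, i.e. j = round(pi/(4*theta) - 1/2).
pi/(4*theta) - 1/2 = 1.6734
(For comparison, the common estimate pi/4 * sqrt(N/k) = 2.2214; the exact maximiser is used here.)
Optimal iterations = 2

2


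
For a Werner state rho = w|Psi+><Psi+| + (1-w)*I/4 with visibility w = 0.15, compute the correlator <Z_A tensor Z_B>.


|Psi+> = (|01> + |10>)/sqrt(2)
For the pure Bell state, <Z_A Z_B> = -1 (Bell-state Pauli correlator).
The maximally-mixed part I/4 has tr(I/4 * P tensor P) = 0 for any traceless Pauli P.
So <Z_A Z_B>_rho = w * (-1) + (1 - w) * 0
= 0.15 * (-1)
= -0.1500

-0.1500


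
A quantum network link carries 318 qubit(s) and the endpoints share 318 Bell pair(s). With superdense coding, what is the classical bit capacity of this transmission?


Superdense coding allows 2 classical bits per shared entangled pair.
318 pair(s) -> 2 * 318 = 636 classical bits

636


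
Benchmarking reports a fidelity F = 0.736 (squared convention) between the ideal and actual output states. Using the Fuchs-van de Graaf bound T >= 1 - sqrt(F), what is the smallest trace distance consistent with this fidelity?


Fuchs-van de Graaf (squared-fidelity convention): 1 - sqrt(F) <= T <= sqrt(1 - F).
Lower bound: T >= 1 - sqrt(F)
sqrt(F) = sqrt(0.736) = 0.8579
T >= 1 - 0.8579
T >= 0.1421

0.1421


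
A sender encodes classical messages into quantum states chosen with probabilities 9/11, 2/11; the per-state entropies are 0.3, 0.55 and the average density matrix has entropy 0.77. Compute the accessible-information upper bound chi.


chi = S(rho) - sum_i p_i * S(rho_i)
Weighted entropy = 9/11 * 0.3 + 2/11 * 0.55
= 0.3455
chi = 0.77 - 0.3455
= 0.4245

0.4245


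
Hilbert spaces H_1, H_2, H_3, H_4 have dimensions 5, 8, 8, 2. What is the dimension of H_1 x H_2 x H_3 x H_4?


dim(H_1 x H_2 x H_3 x H_4) = 5 * 8 * 8 * 2
= 40 * 8 * 2
= 320 * 2
= 640

640


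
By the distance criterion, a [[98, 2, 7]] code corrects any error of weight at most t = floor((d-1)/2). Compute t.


Code parameters: [[98, 2, 7]], distance d = 7.
Number of correctable errors = floor((d-1)/2)
= floor((7 - 1)/2)
= floor(6/2)
= 3

3


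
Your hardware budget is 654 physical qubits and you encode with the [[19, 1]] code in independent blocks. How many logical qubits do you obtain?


Each code block uses 19 physical qubits for 1 logical qubit(s).
Number of complete blocks = floor(654 / 19) = 34
Logical qubits = 34 * 1
= 34

34


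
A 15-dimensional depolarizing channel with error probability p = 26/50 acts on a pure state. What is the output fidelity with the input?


F = (1-p) + p/d
= (1 - 0.5200) + 0.5200/15
= 0.4800 + 0.0347
= 0.5147

0.5147


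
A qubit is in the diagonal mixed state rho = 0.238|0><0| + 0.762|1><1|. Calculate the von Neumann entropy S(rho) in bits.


S = -p*log2(p) - (1-p)*log2(1-p)
p = 0.2380, 1-p = 0.7620
= -0.2380 * log2(0.2380) - 0.7620 * log2(0.7620)
= -(-0.4929) - (-0.2988)
= 0.7917

0.7917


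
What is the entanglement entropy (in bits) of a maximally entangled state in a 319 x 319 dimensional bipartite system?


For a maximally entangled state in d x d:
S = log2(d) = log2(319)
= 8.3174

8.3174


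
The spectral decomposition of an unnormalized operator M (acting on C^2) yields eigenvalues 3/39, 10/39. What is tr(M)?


tr(M) = sum of eigenvalues
= 3/39 + 10/39
= 13/39
= 0.3333

0.3333


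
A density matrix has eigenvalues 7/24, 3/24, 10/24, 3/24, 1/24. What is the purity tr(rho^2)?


tr(rho^2) = sum of eigenvalues squared
= (7/24)^2 + (3/24)^2 + (10/24)^2 + (3/24)^2 + (1/24)^2
= (49 + 9 + 100 + 9 + 1) / 576
= 168/576
= 0.2917

0.2917


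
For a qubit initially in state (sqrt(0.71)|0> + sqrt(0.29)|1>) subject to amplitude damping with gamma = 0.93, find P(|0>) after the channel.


For amplitude damping with parameter gamma on state sqrt(a)|0> + sqrt(b)|1>:
alpha^2 = 0.71, beta^2 = 0.29
P(|0>) = alpha^2 + gamma * beta^2
= 0.71 + 0.93 * 0.29
= 0.71 + 0.2697
= 0.9797

0.9797


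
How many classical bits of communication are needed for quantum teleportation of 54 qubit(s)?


Quantum teleportation requires 2 classical bits per qubit teleported.
54 qubit(s) -> 2 * 54 = 108 classical bits

108


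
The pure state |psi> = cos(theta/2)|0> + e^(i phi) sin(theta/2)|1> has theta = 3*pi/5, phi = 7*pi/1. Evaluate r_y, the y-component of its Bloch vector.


theta = 1.8850, phi = 21.9911
r_y = sin(theta)*sin(phi) = 0.9511 * 0.0000
r_y = 0.0000

0.0000


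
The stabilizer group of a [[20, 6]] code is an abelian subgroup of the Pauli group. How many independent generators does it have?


For an [[n,k]] stabilizer code:
Number of stabilizer generators = n - k
= 20 - 6
= 14

14


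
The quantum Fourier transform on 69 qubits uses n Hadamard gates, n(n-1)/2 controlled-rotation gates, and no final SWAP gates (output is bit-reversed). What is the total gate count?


Hadamard gates: 69
Controlled rotations: n*(n-1)/2 = 69*68/2 = 2346
SWAP gates: 0 (omitted)
Total = 69 + 2346
= 2415

2415


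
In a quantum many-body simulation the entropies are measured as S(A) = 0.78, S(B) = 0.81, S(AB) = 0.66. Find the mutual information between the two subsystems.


I(A:B) = S(A) + S(B) - S(AB)
= 0.78 + 0.81 - 0.66
= 0.9300

0.9300


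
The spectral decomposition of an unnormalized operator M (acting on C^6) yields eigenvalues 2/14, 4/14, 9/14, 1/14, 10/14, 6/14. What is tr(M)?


tr(M) = sum of eigenvalues
= 2/14 + 4/14 + 9/14 + 1/14 + 10/14 + 6/14
= 32/14
= 2.2857

2.2857


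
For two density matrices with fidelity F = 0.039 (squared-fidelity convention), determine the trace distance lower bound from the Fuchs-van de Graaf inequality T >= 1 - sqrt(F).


Fuchs-van de Graaf (squared-fidelity convention): 1 - sqrt(F) <= T <= sqrt(1 - F).
Lower bound: T >= 1 - sqrt(F)
sqrt(F) = sqrt(0.039) = 0.1975
T >= 1 - 0.1975
T >= 0.8025

0.8025


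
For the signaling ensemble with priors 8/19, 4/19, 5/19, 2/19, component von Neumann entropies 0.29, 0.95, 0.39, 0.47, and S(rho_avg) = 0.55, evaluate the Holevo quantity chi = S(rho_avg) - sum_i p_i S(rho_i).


chi = S(rho) - sum_i p_i * S(rho_i)
Weighted entropy = 8/19 * 0.29 + 4/19 * 0.95 + 5/19 * 0.39 + 2/19 * 0.47
= 0.4742
chi = 0.55 - 0.4742
= 0.0758

0.0758


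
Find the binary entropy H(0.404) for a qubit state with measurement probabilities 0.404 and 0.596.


S = -p*log2(p) - (1-p)*log2(1-p)
p = 0.4040, 1-p = 0.5960
= -0.4040 * log2(0.4040) - 0.5960 * log2(0.5960)
= -(-0.5283) - (-0.4450)
= 0.9732

0.9732


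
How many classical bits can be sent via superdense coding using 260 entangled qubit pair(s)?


Superdense coding allows 2 classical bits per shared entangled pair.
260 pair(s) -> 2 * 260 = 520 classical bits

520


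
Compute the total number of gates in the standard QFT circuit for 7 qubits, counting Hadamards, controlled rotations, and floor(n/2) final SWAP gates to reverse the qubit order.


Hadamard gates: 7
Controlled rotations: n*(n-1)/2 = 7*6/2 = 21
SWAP gates: floor(n/2) = floor(7/2) = 3
Total = 7 + 21 + 3
= 31

31


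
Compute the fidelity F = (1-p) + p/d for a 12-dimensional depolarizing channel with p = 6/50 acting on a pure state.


F = (1-p) + p/d
= (1 - 0.1200) + 0.1200/12
= 0.8800 + 0.0100
= 0.8900

0.8900


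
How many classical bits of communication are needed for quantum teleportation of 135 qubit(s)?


Quantum teleportation requires 2 classical bits per qubit teleported.
135 qubit(s) -> 2 * 135 = 270 classical bits

270


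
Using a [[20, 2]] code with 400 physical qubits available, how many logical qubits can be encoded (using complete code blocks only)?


Each code block uses 20 physical qubits for 2 logical qubit(s).
Number of complete blocks = floor(400 / 20) = 20
Logical qubits = 20 * 2
= 40

40


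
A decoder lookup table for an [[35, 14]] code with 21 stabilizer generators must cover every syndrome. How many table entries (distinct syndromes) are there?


Each stabilizer generator gives a binary (+1 or -1) measurement outcome.
With 21 independent generators:
Total syndromes = 2^21
= 2097152

2097152


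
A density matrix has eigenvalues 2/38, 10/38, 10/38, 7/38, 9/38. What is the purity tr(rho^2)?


tr(rho^2) = sum of eigenvalues squared
= (2/38)^2 + (10/38)^2 + (10/38)^2 + (7/38)^2 + (9/38)^2
= (4 + 100 + 100 + 49 + 81) / 1444
= 334/1444
= 0.2313

0.2313


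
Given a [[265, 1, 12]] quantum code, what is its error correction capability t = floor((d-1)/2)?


Code parameters: [[265, 1, 12]], distance d = 12.
Number of correctable errors = floor((d-1)/2)
= floor((12 - 1)/2)
= floor(11/2)
= 5

5


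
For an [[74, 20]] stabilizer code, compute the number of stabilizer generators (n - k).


For an [[n,k]] stabilizer code:
Number of stabilizer generators = n - k
= 74 - 20
= 54

54


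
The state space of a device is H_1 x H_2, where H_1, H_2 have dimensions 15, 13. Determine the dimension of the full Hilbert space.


dim(H_1 x H_2) = 15 * 13
= 195

195


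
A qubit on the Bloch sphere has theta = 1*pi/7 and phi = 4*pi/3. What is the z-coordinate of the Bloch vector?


theta = 0.4488, phi = 4.1888
r_z = cos(theta) = 0.9010

0.9010


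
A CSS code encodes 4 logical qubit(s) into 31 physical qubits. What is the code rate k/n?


Code rate R = k/n
= 4/31
= 0.1290

0.1290


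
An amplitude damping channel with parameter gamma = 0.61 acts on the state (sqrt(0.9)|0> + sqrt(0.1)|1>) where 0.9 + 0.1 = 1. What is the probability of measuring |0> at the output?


For amplitude damping with parameter gamma on state sqrt(a)|0> + sqrt(b)|1>:
alpha^2 = 0.9, beta^2 = 0.1
P(|0>) = alpha^2 + gamma * beta^2
= 0.9 + 0.61 * 0.1
= 0.9 + 0.0610
= 0.9610

0.9610


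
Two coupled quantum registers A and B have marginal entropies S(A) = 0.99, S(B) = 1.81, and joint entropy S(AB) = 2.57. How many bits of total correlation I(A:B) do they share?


I(A:B) = S(A) + S(B) - S(AB)
= 0.99 + 1.81 - 2.57
= 0.2300

0.2300


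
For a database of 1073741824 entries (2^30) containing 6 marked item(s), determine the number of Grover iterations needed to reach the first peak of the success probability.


After j Grover iterations the success probability is P(j) = sin^2((2j+1)*theta), where sin(theta) = sqrt(k/N).
N = 2^30 = 1073741824, k = 6
sin(theta) = sqrt(k/N) = 7.475249459e-05
theta = arcsin(sqrt(k/N)) = 7.475249466e-05 rad
P(j) reaches its first maximum when (2j+1)*theta is as close as possible to pi/2, i.e. j = round(pi/(4*theta) - 1/2).
pi/(4*theta) - 1/2 = 10506.1482
(For comparison, the common estimate pi/4 * sqrt(N/k) = 10506.6482; the exact maximiser is used here.)
Optimal iterations = 10506

10506


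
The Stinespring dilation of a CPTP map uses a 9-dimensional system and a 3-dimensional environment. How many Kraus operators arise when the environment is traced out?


Tracing out the environment in an orthonormal basis {|i>_E} gives Kraus operators K_i = <i|_E U |0>_E.
Number of Kraus operators = dim(H_env) = d_env
= 3

3


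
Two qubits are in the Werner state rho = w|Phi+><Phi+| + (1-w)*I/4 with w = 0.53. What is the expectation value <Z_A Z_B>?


|Phi+> = (|00> + |11>)/sqrt(2)
For the pure Bell state, <Z_A Z_B> = +1 (Bell-state Pauli correlator).
The maximally-mixed part I/4 has tr(I/4 * P tensor P) = 0 for any traceless Pauli P.
So <Z_A Z_B>_rho = w * (+1) + (1 - w) * 0
= 0.53 * (+1)
= 0.5300

0.5300


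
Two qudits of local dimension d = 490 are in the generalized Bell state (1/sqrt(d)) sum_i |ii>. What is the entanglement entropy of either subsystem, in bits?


For a maximally entangled state in d x d:
S = log2(d) = log2(490)
= 8.9366

8.9366


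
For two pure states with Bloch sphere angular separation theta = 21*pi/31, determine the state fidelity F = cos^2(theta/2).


For states separated by angle theta on Bloch sphere:
F = cos^2(theta/2)
theta = 21*pi/31 = 2.1282
theta/2 = 1.0641
cos(theta/2) = 0.4853
F = 0.2355

0.2355


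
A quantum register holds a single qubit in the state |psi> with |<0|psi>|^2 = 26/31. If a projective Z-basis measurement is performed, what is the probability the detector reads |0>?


|alpha|^2 = 26/31 = 0.8387
|beta|^2 = 1 - 26/31 = 5/31 = 0.1613
P(|0>) = |alpha|^2 = 0.8387

0.8387


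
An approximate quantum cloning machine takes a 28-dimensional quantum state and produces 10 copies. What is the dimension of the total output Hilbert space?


Output space = H^(tensor 10) where dim(H) = 28
dim = 28^10
= 784 (after 2 factors)
= 21952 (after 3 factors)
= 614656 (after 4 factors)
= 17210368 (after 5 factors)
= 481890304 (after 6 factors)
= 13492928512 (after 7 factors)
= 377801998336 (after 8 factors)
= 10578455953408 (after 9 factors)
= 296196766695424 (after 10 factors)
= 296196766695424

296196766695424


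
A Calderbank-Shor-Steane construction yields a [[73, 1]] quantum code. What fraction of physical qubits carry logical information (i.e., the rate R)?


Code rate R = k/n
= 1/73
= 0.0137

0.0137


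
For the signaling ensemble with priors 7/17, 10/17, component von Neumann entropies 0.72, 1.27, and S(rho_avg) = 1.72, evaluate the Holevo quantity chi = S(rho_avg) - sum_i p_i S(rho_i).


chi = S(rho) - sum_i p_i * S(rho_i)
Weighted entropy = 7/17 * 0.72 + 10/17 * 1.27
= 1.0435
chi = 1.72 - 1.0435
= 0.6765

0.6765


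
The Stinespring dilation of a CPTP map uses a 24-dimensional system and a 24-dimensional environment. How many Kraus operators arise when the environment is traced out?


Tracing out the environment in an orthonormal basis {|i>_E} gives Kraus operators K_i = <i|_E U |0>_E.
Number of Kraus operators = dim(H_env) = d_env
= 24

24


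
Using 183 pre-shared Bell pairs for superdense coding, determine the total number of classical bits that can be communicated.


Superdense coding allows 2 classical bits per shared entangled pair.
183 pair(s) -> 2 * 183 = 366 classical bits

366


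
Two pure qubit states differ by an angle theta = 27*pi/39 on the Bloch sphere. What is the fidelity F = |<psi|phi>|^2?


For states separated by angle theta on Bloch sphere:
F = cos^2(theta/2)
theta = 27*pi/39 = 2.1749
theta/2 = 1.0875
cos(theta/2) = 0.4647
F = 0.2160

0.2160


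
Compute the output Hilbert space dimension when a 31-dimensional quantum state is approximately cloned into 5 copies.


Output space = H^(tensor 5) where dim(H) = 31
dim = 31^5
= 961 (after 2 factors)
= 29791 (after 3 factors)
= 923521 (after 4 factors)
= 28629151 (after 5 factors)
= 28629151

28629151


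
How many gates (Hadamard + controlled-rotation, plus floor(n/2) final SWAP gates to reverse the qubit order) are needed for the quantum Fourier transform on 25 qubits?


Hadamard gates: 25
Controlled rotations: n*(n-1)/2 = 25*24/2 = 300
SWAP gates: floor(n/2) = floor(25/2) = 12
Total = 25 + 300 + 12
= 337

337


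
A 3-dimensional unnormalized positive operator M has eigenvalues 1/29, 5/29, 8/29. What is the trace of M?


tr(M) = sum of eigenvalues
= 1/29 + 5/29 + 8/29
= 14/29
= 0.4828

0.4828


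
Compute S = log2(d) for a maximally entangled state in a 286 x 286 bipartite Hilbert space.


For a maximally entangled state in d x d:
S = log2(d) = log2(286)
= 8.1599

8.1599


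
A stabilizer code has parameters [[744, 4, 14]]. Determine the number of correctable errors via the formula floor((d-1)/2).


Code parameters: [[744, 4, 14]], distance d = 14.
Number of correctable errors = floor((d-1)/2)
= floor((14 - 1)/2)
= floor(13/2)
= 6

6


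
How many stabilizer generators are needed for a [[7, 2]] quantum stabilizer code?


For an [[n,k]] stabilizer code:
Number of stabilizer generators = n - k
= 7 - 2
= 5

5


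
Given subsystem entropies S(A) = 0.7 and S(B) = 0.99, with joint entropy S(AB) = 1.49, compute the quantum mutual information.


I(A:B) = S(A) + S(B) - S(AB)
= 0.7 + 0.99 - 1.49
= 0.2000

0.2000


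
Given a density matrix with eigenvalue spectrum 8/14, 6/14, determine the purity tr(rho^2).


tr(rho^2) = sum of eigenvalues squared
= (8/14)^2 + (6/14)^2
= (64 + 36) / 196
= 100/196
= 0.5102

0.5102


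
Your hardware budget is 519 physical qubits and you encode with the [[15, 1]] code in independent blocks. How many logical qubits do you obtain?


Each code block uses 15 physical qubits for 1 logical qubit(s).
Number of complete blocks = floor(519 / 15) = 34
Logical qubits = 34 * 1
= 34

34


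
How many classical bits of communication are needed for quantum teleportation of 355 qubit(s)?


Quantum teleportation requires 2 classical bits per qubit teleported.
355 qubit(s) -> 2 * 355 = 710 classical bits

710


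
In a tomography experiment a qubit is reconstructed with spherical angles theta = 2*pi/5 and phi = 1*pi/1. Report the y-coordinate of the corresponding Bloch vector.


theta = 1.2566, phi = 3.1416
r_y = sin(theta)*sin(phi) = 0.9511 * 0.0000
r_y = 0.0000

0.0000


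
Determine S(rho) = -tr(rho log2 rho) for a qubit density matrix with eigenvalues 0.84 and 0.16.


S = -p*log2(p) - (1-p)*log2(1-p)
p = 0.8400, 1-p = 0.1600
= -0.8400 * log2(0.8400) - 0.1600 * log2(0.1600)
= -(-0.2113) - (-0.4230)
= 0.6343

0.6343
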